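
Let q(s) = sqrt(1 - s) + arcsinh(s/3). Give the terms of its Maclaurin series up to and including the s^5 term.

Expand each term separately and add.
q(0) = 1
q′(0) = -1/6
q′′(0) = -1/4
q′′′(0) = -89/216
q^(4)(0) = -15/16
q^(5)(0) = -2803/864

-2803*s^5/103680 - 5*s^4/128 - 89*s^3/1296 - s^2/8 - s/6 + 1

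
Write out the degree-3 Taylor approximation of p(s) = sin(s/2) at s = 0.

[s^0] = 0;  [s^1] = 1/2;  [s^2] = 0;  [s^3] = -1/48.

-s^3/48 + s/2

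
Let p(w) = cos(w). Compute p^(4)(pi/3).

From the series, [(w - pi/3)^4] p = 1/48; multiply by 4! = 24 to get 1/2.

1/2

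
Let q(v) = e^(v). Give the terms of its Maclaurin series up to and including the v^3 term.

[v^0] = 1;  [v^1] = 1;  [v^2] = 1/2;  [v^3] = 1/6.

v^3/6 + v^2/2 + v + 1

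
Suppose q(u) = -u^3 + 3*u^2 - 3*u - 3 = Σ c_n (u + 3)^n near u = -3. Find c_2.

12

Use the known series and substitute for the argument.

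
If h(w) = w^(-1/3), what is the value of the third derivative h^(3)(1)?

Differentiate repeatedly and evaluate at the center.
The coefficient of (w - 1)^3 in the expansion is -14/81, so h′′′(1) = 3! * (-14/81) = -28/27.

-28/27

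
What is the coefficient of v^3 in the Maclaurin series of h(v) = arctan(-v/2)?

1/24

h(0) = 0
h′(0) = -1/2
h′′(0) = 0
h′′′(0) = 1/4
So c_3 = h′′′(0)/3! = 1/24.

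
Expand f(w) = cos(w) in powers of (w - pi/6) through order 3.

f(pi/6) = sqrt(3)/2
f′(pi/6) = -1/2
f′′(pi/6) = -sqrt(3)/2
f′′′(pi/6) = 1/2
The Taylor polynomial is Σ f^(k)(pi/6)/k! · (w - pi/6)^k.

(w - pi/6)^3/12 - sqrt(3)*(w - pi/6)^2/4 - (w - pi/6)/2 + sqrt(3)/2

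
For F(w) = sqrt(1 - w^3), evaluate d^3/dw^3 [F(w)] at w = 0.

-3

From the series, [w^3] F = -1/2; multiply by 3! = 6 to get -3.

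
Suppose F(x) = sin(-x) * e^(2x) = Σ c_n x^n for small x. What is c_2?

Multiply the two series term by term and collect like powers.
F(0) = 0
F′(0) = -1
F′′(0) = -4
The Taylor polynomial is Σ F^(k)(0)/k! · x^k.

-2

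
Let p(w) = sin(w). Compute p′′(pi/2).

-1

Use the known series and substitute for the argument.
The coefficient of (w - pi/2)^2 in the expansion is -1/2, so p′′(pi/2) = 2! * (-1/2) = -1.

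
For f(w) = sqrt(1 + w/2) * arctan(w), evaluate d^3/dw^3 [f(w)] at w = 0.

Write out both Maclaurin series and multiply, keeping only the needed powers.
The coefficient of w^3 in the expansion is -35/96, so f′′′(0) = 3! * (-35/96) = -35/16.

-35/16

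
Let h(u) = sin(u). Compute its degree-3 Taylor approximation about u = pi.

(u - pi)^3/6 - (u - pi)

h(pi) = 0
h′(pi) = -1
h′′(pi) = 0
h′′′(pi) = 1
The Taylor polynomial is Σ h^(k)(pi)/k! · (u - pi)^k.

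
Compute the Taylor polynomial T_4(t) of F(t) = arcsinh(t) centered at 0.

-t^3/6 + t

Differentiate repeatedly and evaluate at the center.
F(0) = 0
F′(0) = 1
F′′(0) = 0
F′′′(0) = -1
F^(4)(0) = 0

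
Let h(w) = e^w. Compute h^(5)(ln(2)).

2

Differentiate repeatedly and evaluate at the center.
The coefficient of (w - ln(2))^5 in the expansion is 1/60, so h^(5)(ln(2)) = 5! * (1/60) = 2.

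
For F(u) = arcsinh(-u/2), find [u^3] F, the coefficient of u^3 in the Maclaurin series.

1/48

F(0) = 0
F′(0) = -1/2
F′′(0) = 0
F′′′(0) = 1/8
So c_3 = F′′′(0)/3! = 1/48.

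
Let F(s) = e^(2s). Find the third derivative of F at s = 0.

The coefficient of s^3 in the expansion is 4/3, so F′′′(0) = 3! * (4/3) = 8.

8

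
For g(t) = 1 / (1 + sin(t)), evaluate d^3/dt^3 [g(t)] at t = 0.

Write 1/(1+u) = 1 - u + u^2 - u^3 + ... and substitute the series for u.
From the series, [t^3] g = -5/6; multiply by 3! = 6 to get -5.

-5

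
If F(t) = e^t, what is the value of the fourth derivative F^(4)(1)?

e

Apply the Taylor formula c_k = f^(k)(a)/k!.
The coefficient of (t - 1)^4 in the expansion is e/24, so F^(4)(1) = 4! * (e/24) = e.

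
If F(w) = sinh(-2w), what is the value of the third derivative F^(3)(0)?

-8

The coefficient of w^3 in the expansion is -4/3, so F′′′(0) = 3! * (-4/3) = -8.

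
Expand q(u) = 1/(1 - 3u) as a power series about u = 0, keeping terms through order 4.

81*u^4 + 27*u^3 + 9*u^2 + 3*u + 1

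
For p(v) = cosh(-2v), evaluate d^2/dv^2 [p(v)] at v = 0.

From the series, [v^2] p = 2; multiply by 2! = 2 to get 4.

4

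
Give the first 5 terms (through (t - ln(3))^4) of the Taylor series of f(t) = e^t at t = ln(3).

f(ln(3)) = 3
f′(ln(3)) = 3
f′′(ln(3)) = 3
f′′′(ln(3)) = 3
f^(4)(ln(3)) = 3
Then c_k = f^(k)(ln(3))/k! gives each Taylor coefficient.

(t - ln(3))^4/8 + (t - ln(3))^3/2 + 3*(t - ln(3))^2/2 + 3*(t - ln(3)) + 3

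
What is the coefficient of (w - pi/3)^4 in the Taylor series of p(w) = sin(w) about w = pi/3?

Compute the successive derivatives at the expansion point and divide by k!.
[(w - pi/3)^0] = sqrt(3)/2;  [(w - pi/3)^1] = 1/2;  [(w - pi/3)^2] = -sqrt(3)/4;  [(w - pi/3)^3] = -1/12;  [(w - pi/3)^4] = sqrt(3)/48.

sqrt(3)/48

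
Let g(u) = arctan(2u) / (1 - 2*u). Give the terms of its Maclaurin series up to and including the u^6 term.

Use 1/(1 - r) = Σ r^k on the denominator, then take the Cauchy product.
g(0) = 0
g′(0) = 2
g′′(0) = 8
g′′′(0) = 32
g^(4)(0) = 256
g^(5)(0) = 3328
g^(6)(0) = 39936

832*u^6/15 + 416*u^5/15 + 32*u^4/3 + 16*u^3/3 + 4*u^2 + 2*u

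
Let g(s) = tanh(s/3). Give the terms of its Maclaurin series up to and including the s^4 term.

g(0) = 0
g′(0) = 1/3
g′′(0) = 0
g′′′(0) = -2/27
g^(4)(0) = 0
The Taylor polynomial is Σ g^(k)(0)/k! · s^k.

-s^3/81 + s/3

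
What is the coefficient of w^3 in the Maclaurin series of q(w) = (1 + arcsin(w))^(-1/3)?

-37/162

Plug the Maclaurin series of the inner function into that of the outer and collect terms.
q(0) = 1
q′(0) = -1/3
q′′(0) = 4/9
q′′′(0) = -37/27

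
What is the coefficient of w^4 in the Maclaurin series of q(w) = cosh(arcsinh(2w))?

Compose series: expand the inner function first, then feed it into the outer expansion.
q(0) = 1
q′(0) = 0
q′′(0) = 4
q′′′(0) = 0
q^(4)(0) = -48
The Taylor polynomial is Σ q^(k)(0)/k! · w^k.

-2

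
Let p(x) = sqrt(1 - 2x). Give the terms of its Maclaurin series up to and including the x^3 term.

Use the known series and substitute for the argument.
[x^0] = 1;  [x^1] = -1;  [x^2] = -1/2;  [x^3] = -1/2.

-x^3/2 - x^2/2 - x + 1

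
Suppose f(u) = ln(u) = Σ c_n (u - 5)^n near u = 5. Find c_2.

-1/50

f(5) = ln(5)
f′(5) = 1/5
f′′(5) = -1/25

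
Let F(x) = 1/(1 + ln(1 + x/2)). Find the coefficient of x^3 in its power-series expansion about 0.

-7/24

Plug the Maclaurin series of the inner function into that of the outer and collect terms.
[x^0] = 1;  [x^1] = -1/2;  [x^2] = 3/8;  [x^3] = -7/24.
So c_3 = F′′′(0)/3! = -7/24.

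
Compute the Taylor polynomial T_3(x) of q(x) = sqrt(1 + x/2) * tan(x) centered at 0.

29*x^3/96 + x^2/4 + x

Write out both Maclaurin series and multiply, keeping only the needed powers.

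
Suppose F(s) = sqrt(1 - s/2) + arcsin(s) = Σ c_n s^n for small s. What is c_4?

-5/2048

Add the two expansions coefficient-wise.
F(0) = 1
F′(0) = 3/4
F′′(0) = -1/16
F′′′(0) = 61/64
F^(4)(0) = -15/256
So c_4 = F^(4)(0)/4! = -5/2048.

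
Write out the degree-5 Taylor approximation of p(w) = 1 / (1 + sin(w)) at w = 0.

Use the geometric series for the reciprocal, then substitute.
p(0) = 1
p′(0) = -1
p′′(0) = 2
p′′′(0) = -5
p^(4)(0) = 16
p^(5)(0) = -61
The Taylor polynomial is Σ p^(k)(0)/k! · w^k.

-61*w^5/120 + 2*w^4/3 - 5*w^3/6 + w^2 - w + 1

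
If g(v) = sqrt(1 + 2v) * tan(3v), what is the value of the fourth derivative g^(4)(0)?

Expand each factor separately, then convolve coefficients.
From the series, [v^4] g = 21/2; multiply by 4! = 24 to get 252.

252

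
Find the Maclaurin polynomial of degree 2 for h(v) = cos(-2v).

[v^0] = 1;  [v^1] = 0;  [v^2] = -2.

1 - 2*v^2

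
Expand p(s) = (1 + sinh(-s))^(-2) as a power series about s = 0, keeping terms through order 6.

Plug the Maclaurin series of the inner function into that of the outer and collect terms.
p(0) = 1
p′(0) = 2
p′′(0) = 6
p′′′(0) = 26
p^(4)(0) = 144
p^(5)(0) = 962
p^(6)(0) = 7536

157*s^6/15 + 481*s^5/60 + 6*s^4 + 13*s^3/3 + 3*s^2 + 2*s + 1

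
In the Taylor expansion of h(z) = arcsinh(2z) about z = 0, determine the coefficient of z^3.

-4/3

Differentiate repeatedly and evaluate at the center.
[z^0] = 0;  [z^1] = 2;  [z^2] = 0;  [z^3] = -4/3.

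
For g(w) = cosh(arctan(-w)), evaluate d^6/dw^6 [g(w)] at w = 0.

145

Compose series: expand the inner function first, then feed it into the outer expansion.
The coefficient of w^6 in the expansion is 29/144, so g^(6)(0) = 6! * (29/144) = 145.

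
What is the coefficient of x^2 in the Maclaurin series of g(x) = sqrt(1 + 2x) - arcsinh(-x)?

-1/2

Combine the two series term by term.
g(0) = 1
g′(0) = 2
g′′(0) = -1
So c_2 = g′′(0)/2! = -1/2.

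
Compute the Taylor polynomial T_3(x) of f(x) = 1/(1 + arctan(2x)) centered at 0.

Substitute the inner expansion into the outer series and collect powers.
f(0) = 1
f′(0) = -2
f′′(0) = 8
f′′′(0) = -32

-16*x^3/3 + 4*x^2 - 2*x + 1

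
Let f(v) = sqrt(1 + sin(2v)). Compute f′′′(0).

-1

Plug the Maclaurin series of the inner function into that of the outer and collect terms.
The coefficient of v^3 in the expansion is -1/6, so f′′′(0) = 3! * (-1/6) = -1.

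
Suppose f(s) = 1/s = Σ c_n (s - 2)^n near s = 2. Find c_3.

f(2) = 1/2
f′(2) = -1/4
f′′(2) = 1/4
f′′′(2) = -3/8

-1/16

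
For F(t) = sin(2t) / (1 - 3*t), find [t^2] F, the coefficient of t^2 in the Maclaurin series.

6

Multiply the numerator's expansion by the denominator's geometric series.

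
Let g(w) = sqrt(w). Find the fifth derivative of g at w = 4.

From the series, [(w - 4)^5] g = 7/131072; multiply by 5! = 120 to get 105/16384.

105/16384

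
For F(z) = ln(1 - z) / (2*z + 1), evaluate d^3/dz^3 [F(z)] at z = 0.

Multiply the numerator's expansion by the denominator's geometric series.
The coefficient of z^3 in the expansion is -10/3, so F′′′(0) = 3! * (-10/3) = -20.

-20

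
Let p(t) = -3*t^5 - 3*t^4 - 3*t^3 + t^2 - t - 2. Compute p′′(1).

-112

The coefficient of (t - 1)^2 in the expansion is -56, so p′′(1) = 2! * (-56) = -112.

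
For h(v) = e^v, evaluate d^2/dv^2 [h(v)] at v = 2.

Apply the Taylor formula c_k = f^(k)(a)/k!.
The coefficient of (v - 2)^2 in the expansion is e^(2)/2, so h′′(2) = 2! * (e^(2)/2) = e^(2).

e^(2)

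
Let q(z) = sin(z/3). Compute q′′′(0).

Use the known series and substitute for the argument.
The coefficient of z^3 in the expansion is -1/162, so q′′′(0) = 3! * (-1/162) = -1/27.

-1/27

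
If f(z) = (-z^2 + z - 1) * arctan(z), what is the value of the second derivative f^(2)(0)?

2

Distribute the polynomial across the series and collect like powers.
The coefficient of z^2 in the expansion is 1, so f′′(0) = 2! * (1) = 2.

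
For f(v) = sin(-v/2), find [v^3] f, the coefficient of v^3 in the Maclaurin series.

1/48

f(0) = 0
f′(0) = -1/2
f′′(0) = 0
f′′′(0) = 1/8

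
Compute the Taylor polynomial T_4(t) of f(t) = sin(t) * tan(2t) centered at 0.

Expand each factor separately, then convolve coefficients.
f(0) = 0
f′(0) = 0
f′′(0) = 4
f′′′(0) = 0
f^(4)(0) = 56
Then c_k = f^(k)(0)/k! gives each Taylor coefficient.

7*t^4/3 + 2*t^2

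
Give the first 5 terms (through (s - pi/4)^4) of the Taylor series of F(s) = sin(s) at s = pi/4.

Use the known series and substitute for the argument.
F(pi/4) = sqrt(2)/2
F′(pi/4) = sqrt(2)/2
F′′(pi/4) = -sqrt(2)/2
F′′′(pi/4) = -sqrt(2)/2
F^(4)(pi/4) = sqrt(2)/2

sqrt(2)*(s - pi/4)^4/48 - sqrt(2)*(s - pi/4)^3/12 - sqrt(2)*(s - pi/4)^2/4 + sqrt(2)*(s - pi/4)/2 + sqrt(2)/2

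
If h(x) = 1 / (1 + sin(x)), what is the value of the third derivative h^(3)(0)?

-5

Write 1/(1+u) = 1 - u + u^2 - u^3 + ... and substitute the series for u.
From the series, [x^3] h = -5/6; multiply by 3! = 6 to get -5.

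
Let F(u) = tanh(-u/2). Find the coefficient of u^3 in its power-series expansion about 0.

1/24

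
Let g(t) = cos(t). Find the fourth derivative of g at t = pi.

From the series, [(t - pi)^4] g = -1/24; multiply by 4! = 24 to get -1.

-1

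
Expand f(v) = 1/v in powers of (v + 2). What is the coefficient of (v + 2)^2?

Differentiate repeatedly and evaluate at the center.
f(-2) = -1/2
f′(-2) = -1/4
f′′(-2) = -1/4
So c_2 = f′′(-2)/2! = -1/8.

-1/8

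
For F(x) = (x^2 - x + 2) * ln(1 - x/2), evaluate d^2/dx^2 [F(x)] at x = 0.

Multiply each power in the prefactor through the base expansion.
The coefficient of x^2 in the expansion is 1/4, so F′′(0) = 2! * (1/4) = 1/2.

1/2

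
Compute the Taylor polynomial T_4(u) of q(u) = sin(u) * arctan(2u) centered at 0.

-3*u^4 + 2*u^2

Write out both Maclaurin series and multiply, keeping only the needed powers.
[u^0] = 0;  [u^1] = 0;  [u^2] = 2;  [u^3] = 0;  [u^4] = -3.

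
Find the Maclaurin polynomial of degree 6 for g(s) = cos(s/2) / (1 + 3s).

33126839*s^6/46080 - 30673*s^5/128 + 30673*s^4/384 - 213*s^3/8 + 71*s^2/8 - 3*s + 1

Expand each factor separately, then convolve coefficients.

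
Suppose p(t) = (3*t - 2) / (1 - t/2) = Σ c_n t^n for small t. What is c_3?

1/2

Distribute the polynomial across the series and collect like powers.
[t^0] = -2;  [t^1] = 2;  [t^2] = 1;  [t^3] = 1/2.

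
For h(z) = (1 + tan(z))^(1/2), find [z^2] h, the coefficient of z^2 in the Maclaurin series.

-1/8

Substitute the inner expansion into the outer series and collect powers.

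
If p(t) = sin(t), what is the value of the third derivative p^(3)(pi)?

The coefficient of (t - pi)^3 in the expansion is 1/6, so p′′′(pi) = 3! * (1/6) = 1.

1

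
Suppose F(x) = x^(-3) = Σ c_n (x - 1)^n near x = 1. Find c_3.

F(1) = 1
F′(1) = -3
F′′(1) = 12
F′′′(1) = -60
So c_3 = F′′′(1)/3! = -10.

-10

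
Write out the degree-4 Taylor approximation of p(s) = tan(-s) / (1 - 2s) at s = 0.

Expand each factor separately, then convolve coefficients.
p(0) = 0
p′(0) = -1
p′′(0) = -4
p′′′(0) = -26
p^(4)(0) = -208

-26*s^4/3 - 13*s^3/3 - 2*s^2 - s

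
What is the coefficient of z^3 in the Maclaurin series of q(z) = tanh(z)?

-1/3

q(0) = 0
q′(0) = 1
q′′(0) = 0
q′′′(0) = -2
So c_3 = q′′′(0)/3! = -1/3.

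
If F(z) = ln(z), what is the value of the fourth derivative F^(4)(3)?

-2/27

From the series, [(z - 3)^4] F = -1/324; multiply by 4! = 24 to get -2/27.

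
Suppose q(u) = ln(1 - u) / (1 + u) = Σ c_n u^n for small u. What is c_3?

-5/6

Expand each factor separately, then convolve coefficients.
[u^0] = 0;  [u^1] = -1;  [u^2] = 1/2;  [u^3] = -5/6.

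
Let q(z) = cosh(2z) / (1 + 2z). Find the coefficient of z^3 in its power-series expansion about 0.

-12

Write out both Maclaurin series and multiply, keeping only the needed powers.
So c_3 = q′′′(0)/3! = -12.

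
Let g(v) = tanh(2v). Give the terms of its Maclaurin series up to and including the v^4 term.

-8*v^3/3 + 2*v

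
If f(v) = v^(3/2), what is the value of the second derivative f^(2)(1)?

The coefficient of (v - 1)^2 in the expansion is 3/8, so f′′(1) = 2! * (3/8) = 3/4.

3/4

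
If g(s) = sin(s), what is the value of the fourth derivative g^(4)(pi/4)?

sqrt(2)/2

The coefficient of (s - pi/4)^4 in the expansion is sqrt(2)/48, so g^(4)(pi/4) = 4! * (sqrt(2)/48) = sqrt(2)/2.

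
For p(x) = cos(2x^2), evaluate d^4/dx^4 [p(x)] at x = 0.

-48

Differentiate repeatedly and evaluate at the center.
From the series, [x^4] p = -2; multiply by 4! = 24 to get -48.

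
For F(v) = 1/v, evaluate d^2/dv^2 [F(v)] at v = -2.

The coefficient of (v + 2)^2 in the expansion is -1/8, so F′′(-2) = 2! * (-1/8) = -1/4.

-1/4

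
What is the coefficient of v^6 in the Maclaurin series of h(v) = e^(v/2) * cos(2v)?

Take the Cauchy product of the two expansions.
h(0) = 1
h′(0) = 1/2
h′′(0) = -15/4
h′′′(0) = -47/8
h^(4)(0) = 161/16
h^(5)(0) = 1121/32
h^(6)(0) = -495/64
So c_6 = h^(6)(0)/6! = -11/1024.

-11/1024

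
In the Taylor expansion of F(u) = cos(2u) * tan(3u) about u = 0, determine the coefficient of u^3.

Multiply the two series term by term and collect like powers.
F(0) = 0
F′(0) = 3
F′′(0) = 0
F′′′(0) = 18

3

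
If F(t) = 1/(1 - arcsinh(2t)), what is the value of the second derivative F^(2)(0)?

Substitute the inner expansion into the outer series and collect powers.
The coefficient of t^2 in the expansion is 4, so F′′(0) = 2! * (4) = 8.

8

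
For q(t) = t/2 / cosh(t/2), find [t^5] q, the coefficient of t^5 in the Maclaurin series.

Divide the numerator series by the denominator series (power-series long division).
[t^0] = 0;  [t^1] = 1/2;  [t^2] = 0;  [t^3] = -1/16;  [t^4] = 0;  [t^5] = 5/768.

5/768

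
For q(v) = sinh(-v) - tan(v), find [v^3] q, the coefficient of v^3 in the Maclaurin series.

Combine the two series term by term.
[v^0] = 0;  [v^1] = -2;  [v^2] = 0;  [v^3] = -1/2.

-1/2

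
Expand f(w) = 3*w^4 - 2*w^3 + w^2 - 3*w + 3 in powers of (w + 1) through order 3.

-14*(w + 1)^3 + 25*(w + 1)^2 - 23*(w + 1) + 12

[(w + 1)^0] = 12;  [(w + 1)^1] = -23;  [(w + 1)^2] = 25;  [(w + 1)^3] = -14.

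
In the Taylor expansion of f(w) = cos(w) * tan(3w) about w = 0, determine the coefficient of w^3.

Take the Cauchy product of the two expansions.
f(0) = 0
f′(0) = 3
f′′(0) = 0
f′′′(0) = 45

15/2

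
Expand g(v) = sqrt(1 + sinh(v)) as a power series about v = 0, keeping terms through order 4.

-31*v^4/384 + 7*v^3/48 - v^2/8 + v/2 + 1

Substitute the inner expansion into the outer series and collect powers.
g(0) = 1
g′(0) = 1/2
g′′(0) = -1/4
g′′′(0) = 7/8
g^(4)(0) = -31/16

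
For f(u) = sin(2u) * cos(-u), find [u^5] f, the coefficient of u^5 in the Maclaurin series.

Multiply the two series term by term and collect like powers.
f(0) = 0
f′(0) = 2
f′′(0) = 0
f′′′(0) = -14
f^(4)(0) = 0
f^(5)(0) = 122
So c_5 = f^(5)(0)/5! = 61/60.

61/60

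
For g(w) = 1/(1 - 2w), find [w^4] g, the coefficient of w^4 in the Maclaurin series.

16

Apply the Taylor formula c_k = f^(k)(a)/k!.
g(0) = 1
g′(0) = 2
g′′(0) = 8
g′′′(0) = 48
g^(4)(0) = 384
Dividing each by k! gives the coefficients c_0, ..., c_4.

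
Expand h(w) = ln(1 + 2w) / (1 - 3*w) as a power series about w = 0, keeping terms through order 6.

5528*w^6/15 + 632*w^5/5 + 40*w^4 + 44*w^3/3 + 4*w^2 + 2*w

Expand 1/(denominator) as a geometric series and multiply by the numerator's series.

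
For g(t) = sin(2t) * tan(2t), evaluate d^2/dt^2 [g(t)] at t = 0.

8

Multiply the two series term by term and collect like powers.
The coefficient of t^2 in the expansion is 4, so g′′(0) = 2! * (4) = 8.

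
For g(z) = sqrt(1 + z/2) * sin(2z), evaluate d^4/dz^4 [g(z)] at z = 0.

Take the Cauchy product of the two expansions.
The coefficient of z^4 in the expansion is -61/192, so g^(4)(0) = 4! * (-61/192) = -61/8.

-61/8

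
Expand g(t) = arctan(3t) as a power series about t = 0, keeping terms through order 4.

-9*t^3 + 3*t

[t^0] = 0;  [t^1] = 3;  [t^2] = 0;  [t^3] = -9;  [t^4] = 0.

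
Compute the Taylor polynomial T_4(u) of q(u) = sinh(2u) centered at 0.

4*u^3/3 + 2*u

Compute the successive derivatives at the expansion point and divide by k!.
q(0) = 0
q′(0) = 2
q′′(0) = 0
q′′′(0) = 8
q^(4)(0) = 0
The Taylor polynomial is Σ q^(k)(0)/k! · u^k.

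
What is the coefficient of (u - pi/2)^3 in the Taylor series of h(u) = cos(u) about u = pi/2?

1/6

h(pi/2) = 0
h′(pi/2) = -1
h′′(pi/2) = 0
h′′′(pi/2) = 1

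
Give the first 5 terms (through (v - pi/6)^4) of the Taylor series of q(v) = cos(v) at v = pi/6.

sqrt(3)*(v - pi/6)^4/48 + (v - pi/6)^3/12 - sqrt(3)*(v - pi/6)^2/4 - (v - pi/6)/2 + sqrt(3)/2

Compute the successive derivatives at the expansion point and divide by k!.
q(pi/6) = sqrt(3)/2
q′(pi/6) = -1/2
q′′(pi/6) = -sqrt(3)/2
q′′′(pi/6) = 1/2
q^(4)(pi/6) = sqrt(3)/2
Then c_k = q^(k)(pi/6)/k! gives each Taylor coefficient.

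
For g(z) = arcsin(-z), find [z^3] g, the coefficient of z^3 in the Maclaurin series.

-1/6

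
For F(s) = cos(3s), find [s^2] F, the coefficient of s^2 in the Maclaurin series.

F(0) = 1
F′(0) = 0
F′′(0) = -9
Then c_k = F^(k)(0)/k! gives each Taylor coefficient.

-9/2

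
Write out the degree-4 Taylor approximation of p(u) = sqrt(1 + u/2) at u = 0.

-5*u^4/2048 + u^3/128 - u^2/32 + u/4 + 1

p(0) = 1
p′(0) = 1/4
p′′(0) = -1/16
p′′′(0) = 3/64
p^(4)(0) = -15/256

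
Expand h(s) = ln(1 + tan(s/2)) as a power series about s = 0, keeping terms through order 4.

Compose series: expand the inner function first, then feed it into the outer expansion.

-7*s^4/192 + s^3/12 - s^2/8 + s/2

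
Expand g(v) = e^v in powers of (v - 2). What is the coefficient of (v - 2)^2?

[(v - 2)^0] = e^(2);  [(v - 2)^1] = e^(2);  [(v - 2)^2] = e^(2)/2.
So c_2 = g′′(2)/2! = e^(2)/2.

e^(2)/2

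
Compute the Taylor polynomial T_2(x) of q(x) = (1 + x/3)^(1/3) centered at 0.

-x^2/81 + x/9 + 1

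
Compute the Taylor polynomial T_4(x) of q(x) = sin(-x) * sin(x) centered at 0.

x^4/3 - x^2

Expand each factor separately, then convolve coefficients.
[x^0] = 0;  [x^1] = 0;  [x^2] = -1;  [x^3] = 0;  [x^4] = 1/3.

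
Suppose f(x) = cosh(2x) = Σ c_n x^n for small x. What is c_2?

f(0) = 1
f′(0) = 0
f′′(0) = 4
The Taylor polynomial is Σ f^(k)(0)/k! · x^k.

2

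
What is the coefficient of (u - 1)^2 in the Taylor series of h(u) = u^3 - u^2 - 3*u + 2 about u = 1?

Compute the successive derivatives at the expansion point and divide by k!.
h(1) = -1
h′(1) = -2
h′′(1) = 4
Then c_k = h^(k)(1)/k! gives each Taylor coefficient.

2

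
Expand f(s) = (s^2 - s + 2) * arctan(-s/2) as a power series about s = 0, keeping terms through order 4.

Shift and add copies of the series according to the polynomial's terms.
[s^0] = 0;  [s^1] = -1;  [s^2] = 1/2;  [s^3] = -5/12;  [s^4] = -1/24.

-s^4/24 - 5*s^3/12 + s^2/2 - s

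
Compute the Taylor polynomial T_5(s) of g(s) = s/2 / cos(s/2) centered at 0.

5*s^5/768 + s^3/16 + s/2

Write the quotient as an unknown series and match coefficients against numerator = denominator · series.
g(0) = 0
g′(0) = 1/2
g′′(0) = 0
g′′′(0) = 3/8
g^(4)(0) = 0
g^(5)(0) = 25/32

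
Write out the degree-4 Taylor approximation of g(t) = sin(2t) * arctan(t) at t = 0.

Write out both Maclaurin series and multiply, keeping only the needed powers.
g(0) = 0
g′(0) = 0
g′′(0) = 4
g′′′(0) = 0
g^(4)(0) = -48
The Taylor polynomial is Σ g^(k)(0)/k! · t^k.

-2*t^4 + 2*t^2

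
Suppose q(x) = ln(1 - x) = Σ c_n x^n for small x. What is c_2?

-1/2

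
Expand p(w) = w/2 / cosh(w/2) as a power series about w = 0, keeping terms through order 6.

Write the quotient as an unknown series and match coefficients against numerator = denominator · series.
p(0) = 0
p′(0) = 1/2
p′′(0) = 0
p′′′(0) = -3/8
p^(4)(0) = 0
p^(5)(0) = 25/32
p^(6)(0) = 0

5*w^5/768 - w^3/16 + w/2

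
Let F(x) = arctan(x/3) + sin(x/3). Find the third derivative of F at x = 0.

-1/9

Expand each term separately and add.
The coefficient of x^3 in the expansion is -1/54, so F′′′(0) = 3! * (-1/54) = -1/9.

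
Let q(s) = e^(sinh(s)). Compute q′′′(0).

2

Let u equal the inner series; expand the outer function in u and truncate.
From the series, [s^3] q = 1/3; multiply by 3! = 6 to get 2.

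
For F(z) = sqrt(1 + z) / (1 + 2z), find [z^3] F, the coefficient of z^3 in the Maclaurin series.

Write out both Maclaurin series and multiply, keeping only the needed powers.
F(0) = 1
F′(0) = -3/2
F′′(0) = 23/4
F′′′(0) = -273/8

-91/16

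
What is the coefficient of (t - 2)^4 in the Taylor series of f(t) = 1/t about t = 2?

1/32

[(t - 2)^0] = 1/2;  [(t - 2)^1] = -1/4;  [(t - 2)^2] = 1/8;  [(t - 2)^3] = -1/16;  [(t - 2)^4] = 1/32.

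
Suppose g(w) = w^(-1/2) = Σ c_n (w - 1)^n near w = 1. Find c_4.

Apply the Taylor formula c_k = f^(k)(a)/k!.
g(1) = 1
g′(1) = -1/2
g′′(1) = 3/4
g′′′(1) = -15/8
g^(4)(1) = 105/16
So c_4 = g^(4)(1)/4! = 35/128.

35/128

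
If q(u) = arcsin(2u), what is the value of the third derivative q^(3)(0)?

The coefficient of u^3 in the expansion is 4/3, so q′′′(0) = 3! * (4/3) = 8.

8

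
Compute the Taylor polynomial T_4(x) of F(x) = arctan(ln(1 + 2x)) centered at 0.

Compose series: expand the inner function first, then feed it into the outer expansion.
F(0) = 0
F′(0) = 2
F′′(0) = -4
F′′′(0) = 0
F^(4)(0) = 96
The Taylor polynomial is Σ F^(k)(0)/k! · x^k.

4*x^4 - 2*x^2 + 2*x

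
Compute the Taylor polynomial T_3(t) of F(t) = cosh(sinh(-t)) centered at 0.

Plug the Maclaurin series of the inner function into that of the outer and collect terms.
[t^0] = 1;  [t^1] = 0;  [t^2] = 1/2;  [t^3] = 0.

t^2/2 + 1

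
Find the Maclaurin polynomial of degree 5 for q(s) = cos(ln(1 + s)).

Plug the Maclaurin series of the inner function into that of the outer and collect terms.
q(0) = 1
q′(0) = 0
q′′(0) = -1
q′′′(0) = 3
q^(4)(0) = -10
q^(5)(0) = 40

s^5/3 - 5*s^4/12 + s^3/2 - s^2/2 + 1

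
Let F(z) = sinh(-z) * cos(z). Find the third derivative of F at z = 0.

Expand each factor separately, then convolve coefficients.
The coefficient of z^3 in the expansion is 1/3, so F′′′(0) = 3! * (1/3) = 2.

2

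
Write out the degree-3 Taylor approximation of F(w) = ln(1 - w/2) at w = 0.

-w^3/24 - w^2/8 - w/2

Differentiate repeatedly and evaluate at the center.
F(0) = 0
F′(0) = -1/2
F′′(0) = -1/4
F′′′(0) = -1/4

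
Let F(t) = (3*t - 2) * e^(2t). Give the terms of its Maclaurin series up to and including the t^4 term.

8*t^4/3 + 10*t^3/3 + 2*t^2 - t - 2

Multiply each power in the prefactor through the base expansion.
F(0) = -2
F′(0) = -1
F′′(0) = 4
F′′′(0) = 20
F^(4)(0) = 64
Dividing each by k! gives the coefficients c_0, ..., c_4.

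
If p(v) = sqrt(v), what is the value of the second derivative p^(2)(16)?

The coefficient of (v - 16)^2 in the expansion is -1/512, so p′′(16) = 2! * (-1/512) = -1/256.

-1/256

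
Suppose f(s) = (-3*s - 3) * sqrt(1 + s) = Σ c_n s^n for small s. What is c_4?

Distribute the polynomial across the series and collect like powers.

-9/128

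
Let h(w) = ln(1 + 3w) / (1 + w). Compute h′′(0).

Multiply the two series term by term and collect like powers.
The coefficient of w^2 in the expansion is -15/2, so h′′(0) = 2! * (-15/2) = -15.

-15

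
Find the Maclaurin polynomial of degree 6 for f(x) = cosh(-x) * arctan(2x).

103*x^5/20 - 5*x^3/3 + 2*x

Write out both Maclaurin series and multiply, keeping only the needed powers.
[x^0] = 0;  [x^1] = 2;  [x^2] = 0;  [x^3] = -5/3;  [x^4] = 0;  [x^5] = 103/20;  [x^6] = 0.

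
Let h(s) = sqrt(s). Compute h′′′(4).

The coefficient of (s - 4)^3 in the expansion is 1/512, so h′′′(4) = 3! * (1/512) = 3/256.

3/256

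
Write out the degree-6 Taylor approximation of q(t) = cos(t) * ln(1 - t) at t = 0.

Multiply the two series term by term and collect like powers.
q(0) = 0
q′(0) = -1
q′′(0) = -1
q′′′(0) = 1
q^(4)(0) = 0
q^(5)(0) = -9
q^(6)(0) = -45

-t^6/16 - 3*t^5/40 + t^3/6 - t^2/2 - t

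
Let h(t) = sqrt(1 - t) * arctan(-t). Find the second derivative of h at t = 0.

1

Expand each factor separately, then convolve coefficients.
The coefficient of t^2 in the expansion is 1/2, so h′′(0) = 2! * (1/2) = 1.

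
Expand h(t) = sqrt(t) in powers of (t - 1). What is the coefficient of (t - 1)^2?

h(1) = 1
h′(1) = 1/2
h′′(1) = -1/4
So c_2 = h′′(1)/2! = -1/8.

-1/8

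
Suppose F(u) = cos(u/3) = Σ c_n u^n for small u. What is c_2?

Use the known series and substitute for the argument.

-1/18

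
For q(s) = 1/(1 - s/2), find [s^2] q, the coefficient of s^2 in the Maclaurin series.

q(0) = 1
q′(0) = 1/2
q′′(0) = 1/2
So c_2 = q′′(0)/2! = 1/4.

1/4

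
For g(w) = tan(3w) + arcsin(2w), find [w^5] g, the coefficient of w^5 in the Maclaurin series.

Expand each term separately and add.
g(0) = 0
g′(0) = 5
g′′(0) = 0
g′′′(0) = 62
g^(4)(0) = 0
g^(5)(0) = 4176
So c_5 = g^(5)(0)/5! = 174/5.

174/5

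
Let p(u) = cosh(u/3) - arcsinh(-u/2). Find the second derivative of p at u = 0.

1/9

Expand each term separately and add.
From the series, [u^2] p = 1/18; multiply by 2! = 2 to get 1/9.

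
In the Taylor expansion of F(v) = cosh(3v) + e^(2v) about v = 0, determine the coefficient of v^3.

Add the two expansions coefficient-wise.
F(0) = 2
F′(0) = 2
F′′(0) = 13
F′′′(0) = 8

4/3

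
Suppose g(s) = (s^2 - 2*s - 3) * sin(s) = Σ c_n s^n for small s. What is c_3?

3/2

Multiply each power in the prefactor through the base expansion.
[s^0] = 0;  [s^1] = -3;  [s^2] = -2;  [s^3] = 3/2.
So c_3 = g′′′(0)/3! = 3/2.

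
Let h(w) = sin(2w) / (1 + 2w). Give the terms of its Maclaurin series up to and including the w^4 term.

-40*w^4/3 + 20*w^3/3 - 4*w^2 + 2*w

Write out both Maclaurin series and multiply, keeping only the needed powers.
h(0) = 0
h′(0) = 2
h′′(0) = -8
h′′′(0) = 40
h^(4)(0) = -320
The Taylor polynomial is Σ h^(k)(0)/k! · w^k.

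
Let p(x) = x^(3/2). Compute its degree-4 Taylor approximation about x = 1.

p(1) = 1
p′(1) = 3/2
p′′(1) = 3/4
p′′′(1) = -3/8
p^(4)(1) = 9/16
Then c_k = p^(k)(1)/k! gives each Taylor coefficient.

3*(x - 1)^4/128 - (x - 1)^3/16 + 3*(x - 1)^2/8 + 3*(x - 1)/2 + 1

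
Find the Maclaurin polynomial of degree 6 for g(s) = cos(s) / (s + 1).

389*s^6/720 - 13*s^5/24 + 13*s^4/24 - s^3/2 + s^2/2 - s + 1

Multiply the numerator's expansion by the denominator's geometric series.
g(0) = 1
g′(0) = -1
g′′(0) = 1
g′′′(0) = -3
g^(4)(0) = 13
g^(5)(0) = -65
g^(6)(0) = 389
The Taylor polynomial is Σ g^(k)(0)/k! · s^k.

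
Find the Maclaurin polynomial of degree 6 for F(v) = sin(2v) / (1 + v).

-14*v^6/15 + 14*v^5/15 - 2*v^4/3 + 2*v^3/3 - 2*v^2 + 2*v

Take the Cauchy product of the two expansions.
F(0) = 0
F′(0) = 2
F′′(0) = -4
F′′′(0) = 4
F^(4)(0) = -16
F^(5)(0) = 112
F^(6)(0) = -672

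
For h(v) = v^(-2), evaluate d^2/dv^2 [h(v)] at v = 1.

The coefficient of (v - 1)^2 in the expansion is 3, so h′′(1) = 2! * (3) = 6.

6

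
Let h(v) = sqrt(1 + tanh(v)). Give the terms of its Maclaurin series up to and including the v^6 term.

-721*v^6/46080 + 121*v^5/3840 + 17*v^4/384 - 5*v^3/48 - v^2/8 + v/2 + 1

Compose series: expand the inner function first, then feed it into the outer expansion.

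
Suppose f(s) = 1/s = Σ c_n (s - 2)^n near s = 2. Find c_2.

1/8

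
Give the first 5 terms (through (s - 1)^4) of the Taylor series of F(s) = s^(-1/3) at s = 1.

35*(s - 1)^4/243 - 14*(s - 1)^3/81 + 2*(s - 1)^2/9 - (s - 1)/3 + 1

F(1) = 1
F′(1) = -1/3
F′′(1) = 4/9
F′′′(1) = -28/27
F^(4)(1) = 280/81
Dividing each by k! gives the coefficients c_0, ..., c_4.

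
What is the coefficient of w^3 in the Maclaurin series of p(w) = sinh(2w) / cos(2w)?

16/3

Write the quotient as an unknown series and match coefficients against numerator = denominator · series.
p(0) = 0
p′(0) = 2
p′′(0) = 0
p′′′(0) = 32
So c_3 = p′′′(0)/3! = 16/3.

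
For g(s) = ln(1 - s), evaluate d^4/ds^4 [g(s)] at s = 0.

The coefficient of s^4 in the expansion is -1/4, so g^(4)(0) = 4! * (-1/4) = -6.

-6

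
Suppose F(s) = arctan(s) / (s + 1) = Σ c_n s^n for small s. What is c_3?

2/3

Expand 1/(denominator) as a geometric series and multiply by the numerator's series.
F(0) = 0
F′(0) = 1
F′′(0) = -2
F′′′(0) = 4
So c_3 = F′′′(0)/3! = 2/3.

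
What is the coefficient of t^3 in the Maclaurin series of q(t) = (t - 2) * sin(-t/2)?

-1/24

Distribute the polynomial across the series and collect like powers.
q(0) = 0
q′(0) = 1
q′′(0) = -1
q′′′(0) = -1/4
Dividing each by k! gives the coefficients c_0, ..., c_3.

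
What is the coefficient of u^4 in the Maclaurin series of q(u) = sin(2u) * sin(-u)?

Expand each factor separately, then convolve coefficients.
q(0) = 0
q′(0) = 0
q′′(0) = -4
q′′′(0) = 0
q^(4)(0) = 40
Then c_k = q^(k)(0)/k! gives each Taylor coefficient.

5/3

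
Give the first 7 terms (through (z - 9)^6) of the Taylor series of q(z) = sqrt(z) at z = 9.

-7*(z - 9)^6/60466176 + 7*(z - 9)^5/5038848 - 5*(z - 9)^4/279936 + (z - 9)^3/3888 - (z - 9)^2/216 + (z - 9)/6 + 3

[(z - 9)^0] = 3;  [(z - 9)^1] = 1/6;  [(z - 9)^2] = -1/216;  [(z - 9)^3] = 1/3888;  [(z - 9)^4] = -5/279936;  [(z - 9)^5] = 7/5038848;  [(z - 9)^6] = -7/60466176.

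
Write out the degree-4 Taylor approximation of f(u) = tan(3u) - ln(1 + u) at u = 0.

Expand each term separately and add.

u^4/4 + 26*u^3/3 + u^2/2 + 2*u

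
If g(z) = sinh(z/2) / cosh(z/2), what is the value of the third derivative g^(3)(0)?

Write the quotient as an unknown series and match coefficients against numerator = denominator · series.
The coefficient of z^3 in the expansion is -1/24, so g′′′(0) = 3! * (-1/24) = -1/4.

-1/4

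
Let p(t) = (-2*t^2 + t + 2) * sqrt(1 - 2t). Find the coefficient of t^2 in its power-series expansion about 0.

Shift and add copies of the series according to the polynomial's terms.
[t^0] = 2;  [t^1] = -1;  [t^2] = -4.
So c_2 = p′′(0)/2! = -4.

-4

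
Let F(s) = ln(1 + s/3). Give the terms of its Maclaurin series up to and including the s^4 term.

-s^4/324 + s^3/81 - s^2/18 + s/3

Apply the Taylor formula c_k = f^(k)(a)/k!.
F(0) = 0
F′(0) = 1/3
F′′(0) = -1/9
F′′′(0) = 2/27
F^(4)(0) = -2/27
Dividing each by k! gives the coefficients c_0, ..., c_4.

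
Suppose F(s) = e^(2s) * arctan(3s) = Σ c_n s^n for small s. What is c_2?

6

Take the Cauchy product of the two expansions.
F(0) = 0
F′(0) = 3
F′′(0) = 12
So c_2 = F′′(0)/2! = 6.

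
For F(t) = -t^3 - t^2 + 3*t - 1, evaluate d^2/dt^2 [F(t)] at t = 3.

-20

The coefficient of (t - 3)^2 in the expansion is -10, so F′′(3) = 2! * (-10) = -20.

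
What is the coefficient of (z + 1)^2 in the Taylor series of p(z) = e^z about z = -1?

e^(-1)/2

Apply the Taylor formula c_k = f^(k)(a)/k!.
[(z + 1)^0] = e^(-1);  [(z + 1)^1] = e^(-1);  [(z + 1)^2] = e^(-1)/2.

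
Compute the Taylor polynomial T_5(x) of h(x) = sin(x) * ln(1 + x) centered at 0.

-x^5/6 + x^4/6 - x^3/2 + x^2

Multiply the two series term by term and collect like powers.
h(0) = 0
h′(0) = 0
h′′(0) = 2
h′′′(0) = -3
h^(4)(0) = 4
h^(5)(0) = -20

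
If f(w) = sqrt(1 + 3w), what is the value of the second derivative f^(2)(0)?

-9/4

Differentiate repeatedly and evaluate at the center.
The coefficient of w^2 in the expansion is -9/8, so f′′(0) = 2! * (-9/8) = -9/4.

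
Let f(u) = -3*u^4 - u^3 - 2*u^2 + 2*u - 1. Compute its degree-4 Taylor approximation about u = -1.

-3*(u + 1)^4 + 11*(u + 1)^3 - 17*(u + 1)^2 + 15*(u + 1) - 7

Use the known series and substitute for the argument.
[(u + 1)^0] = -7;  [(u + 1)^1] = 15;  [(u + 1)^2] = -17;  [(u + 1)^3] = 11;  [(u + 1)^4] = -3.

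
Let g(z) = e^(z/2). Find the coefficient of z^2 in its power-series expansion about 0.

Use the known series and substitute for the argument.
[z^0] = 1;  [z^1] = 1/2;  [z^2] = 1/8.
So c_2 = g′′(0)/2! = 1/8.

1/8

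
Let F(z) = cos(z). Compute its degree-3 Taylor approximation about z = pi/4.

F(pi/4) = sqrt(2)/2
F′(pi/4) = -sqrt(2)/2
F′′(pi/4) = -sqrt(2)/2
F′′′(pi/4) = sqrt(2)/2
Then c_k = F^(k)(pi/4)/k! gives each Taylor coefficient.

sqrt(2)*(z - pi/4)^3/12 - sqrt(2)*(z - pi/4)^2/4 - sqrt(2)*(z - pi/4)/2 + sqrt(2)/2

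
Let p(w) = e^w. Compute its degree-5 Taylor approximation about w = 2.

(w - 2)^5*e^(2)/120 + (w - 2)^4*e^(2)/24 + (w - 2)^3*e^(2)/6 + (w - 2)^2*e^(2)/2 + (w - 2)*e^(2) + e^(2)

Use the known series and substitute for the argument.
p(2) = e^(2)
p′(2) = e^(2)
p′′(2) = e^(2)
p′′′(2) = e^(2)
p^(4)(2) = e^(2)
p^(5)(2) = e^(2)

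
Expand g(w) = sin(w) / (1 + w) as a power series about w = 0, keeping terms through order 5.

101*w^5/120 - 5*w^4/6 + 5*w^3/6 - w^2 + w

Take the Cauchy product of the two expansions.
g(0) = 0
g′(0) = 1
g′′(0) = -2
g′′′(0) = 5
g^(4)(0) = -20
g^(5)(0) = 101
Then c_k = g^(k)(0)/k! gives each Taylor coefficient.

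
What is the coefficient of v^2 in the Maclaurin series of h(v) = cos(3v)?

-9/2

Use the known series and substitute for the argument.
[v^0] = 1;  [v^1] = 0;  [v^2] = -9/2.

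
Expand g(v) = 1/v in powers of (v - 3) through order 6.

(v - 3)^6/2187 - (v - 3)^5/729 + (v - 3)^4/243 - (v - 3)^3/81 + (v - 3)^2/27 - (v - 3)/9 + 1/3

[(v - 3)^0] = 1/3;  [(v - 3)^1] = -1/9;  [(v - 3)^2] = 1/27;  [(v - 3)^3] = -1/81;  [(v - 3)^4] = 1/243;  [(v - 3)^5] = -1/729;  [(v - 3)^6] = 1/2187.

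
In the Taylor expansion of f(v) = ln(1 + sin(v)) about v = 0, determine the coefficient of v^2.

-1/2

Substitute the inner expansion into the outer series and collect powers.
f(0) = 0
f′(0) = 1
f′′(0) = -1
So c_2 = f′′(0)/2! = -1/2.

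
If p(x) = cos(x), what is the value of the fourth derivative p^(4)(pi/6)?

sqrt(3)/2

The coefficient of (x - pi/6)^4 in the expansion is sqrt(3)/48, so p^(4)(pi/6) = 4! * (sqrt(3)/48) = sqrt(3)/2.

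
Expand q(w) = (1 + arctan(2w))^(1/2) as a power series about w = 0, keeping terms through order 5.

Plug the Maclaurin series of the inner function into that of the outer and collect terms.
q(0) = 1
q′(0) = 1
q′′(0) = -1
q′′′(0) = -5
q^(4)(0) = 17
q^(5)(0) = 249
Then c_k = q^(k)(0)/k! gives each Taylor coefficient.

83*w^5/40 + 17*w^4/24 - 5*w^3/6 - w^2/2 + w + 1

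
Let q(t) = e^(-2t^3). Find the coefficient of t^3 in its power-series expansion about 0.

-2

Differentiate repeatedly and evaluate at the center.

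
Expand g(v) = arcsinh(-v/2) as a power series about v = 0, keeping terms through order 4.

v^3/48 - v/2

[v^0] = 0;  [v^1] = -1/2;  [v^2] = 0;  [v^3] = 1/48;  [v^4] = 0.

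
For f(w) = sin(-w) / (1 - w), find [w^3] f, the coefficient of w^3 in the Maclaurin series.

Take the Cauchy product of the two expansions.
f(0) = 0
f′(0) = -1
f′′(0) = -2
f′′′(0) = -5
So c_3 = f′′′(0)/3! = -5/6.

-5/6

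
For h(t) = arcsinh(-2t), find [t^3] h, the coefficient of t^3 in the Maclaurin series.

Differentiate repeatedly and evaluate at the center.
[t^0] = 0;  [t^1] = -2;  [t^2] = 0;  [t^3] = 4/3.

4/3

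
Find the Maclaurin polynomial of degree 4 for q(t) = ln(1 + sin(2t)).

Substitute the inner expansion into the outer series and collect powers.

-4*t^4/3 + 4*t^3/3 - 2*t^2 + 2*t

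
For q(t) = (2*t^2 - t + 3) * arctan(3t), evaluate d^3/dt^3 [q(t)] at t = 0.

Shift and add copies of the series according to the polynomial's terms.
The coefficient of t^3 in the expansion is -21, so q′′′(0) = 3! * (-21) = -126.

-126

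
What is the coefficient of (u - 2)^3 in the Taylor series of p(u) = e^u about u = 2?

e^(2)/6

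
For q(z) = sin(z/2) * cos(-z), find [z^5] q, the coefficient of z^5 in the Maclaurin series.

Multiply the two series term by term and collect like powers.
q(0) = 0
q′(0) = 1/2
q′′(0) = 0
q′′′(0) = -13/8
q^(4)(0) = 0
q^(5)(0) = 121/32

121/3840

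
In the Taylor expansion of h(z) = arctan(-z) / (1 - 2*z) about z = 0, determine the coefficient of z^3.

-11/3

Expand 1/(denominator) as a geometric series and multiply by the numerator's series.
h(0) = 0
h′(0) = -1
h′′(0) = -4
h′′′(0) = -22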